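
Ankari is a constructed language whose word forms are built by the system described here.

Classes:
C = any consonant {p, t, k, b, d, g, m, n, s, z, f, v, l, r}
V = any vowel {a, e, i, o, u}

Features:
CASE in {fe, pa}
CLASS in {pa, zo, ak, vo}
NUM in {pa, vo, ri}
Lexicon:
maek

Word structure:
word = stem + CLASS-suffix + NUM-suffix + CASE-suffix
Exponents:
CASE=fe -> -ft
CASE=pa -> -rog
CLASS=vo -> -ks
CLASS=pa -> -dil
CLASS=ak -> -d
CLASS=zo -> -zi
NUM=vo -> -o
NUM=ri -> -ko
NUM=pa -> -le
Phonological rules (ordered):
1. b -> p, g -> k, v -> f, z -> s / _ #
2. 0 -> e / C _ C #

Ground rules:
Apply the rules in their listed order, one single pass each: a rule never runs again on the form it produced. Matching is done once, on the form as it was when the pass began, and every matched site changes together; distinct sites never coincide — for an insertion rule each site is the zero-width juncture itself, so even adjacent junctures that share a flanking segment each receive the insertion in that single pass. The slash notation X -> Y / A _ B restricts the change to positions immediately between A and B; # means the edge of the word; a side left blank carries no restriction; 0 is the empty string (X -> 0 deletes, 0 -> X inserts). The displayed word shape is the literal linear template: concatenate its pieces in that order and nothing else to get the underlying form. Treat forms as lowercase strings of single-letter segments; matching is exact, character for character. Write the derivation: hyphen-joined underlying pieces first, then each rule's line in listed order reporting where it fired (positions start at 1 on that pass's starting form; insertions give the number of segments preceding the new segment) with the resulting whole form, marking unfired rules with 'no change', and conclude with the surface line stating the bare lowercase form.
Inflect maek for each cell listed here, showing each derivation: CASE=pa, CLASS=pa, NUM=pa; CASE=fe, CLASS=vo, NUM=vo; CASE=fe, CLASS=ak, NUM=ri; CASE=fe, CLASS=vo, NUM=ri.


cell CASE=pa, CLASS=pa, NUM=pa:
underlying: maek-dil-le-rog
1. b -> p, g -> k, v -> f, z -> s / _ #: fires at position(s) 12: maekdillerok
2. 0 -> e / C _ C #: no change
surface: maekdillerok

cell CASE=fe, CLASS=vo, NUM=vo:
underlying: maek-ks-o-ft
1. b -> p, g -> k, v -> f, z -> s / _ #: no change
2. 0 -> e / C _ C #: inserts after position(s) 8: maekksofet
surface: maekksofet

cell CASE=fe, CLASS=ak, NUM=ri:
underlying: maek-d-ko-ft
1. b -> p, g -> k, v -> f, z -> s / _ #: no change
2. 0 -> e / C _ C #: inserts after position(s) 8: maekdkofet
surface: maekdkofet

cell CASE=fe, CLASS=vo, NUM=ri:
underlying: maek-ks-ko-ft
1. b -> p, g -> k, v -> f, z -> s / _ #: no change
2. 0 -> e / C _ C #: inserts after position(s) 9: maekkskofet
surface: maekkskofet


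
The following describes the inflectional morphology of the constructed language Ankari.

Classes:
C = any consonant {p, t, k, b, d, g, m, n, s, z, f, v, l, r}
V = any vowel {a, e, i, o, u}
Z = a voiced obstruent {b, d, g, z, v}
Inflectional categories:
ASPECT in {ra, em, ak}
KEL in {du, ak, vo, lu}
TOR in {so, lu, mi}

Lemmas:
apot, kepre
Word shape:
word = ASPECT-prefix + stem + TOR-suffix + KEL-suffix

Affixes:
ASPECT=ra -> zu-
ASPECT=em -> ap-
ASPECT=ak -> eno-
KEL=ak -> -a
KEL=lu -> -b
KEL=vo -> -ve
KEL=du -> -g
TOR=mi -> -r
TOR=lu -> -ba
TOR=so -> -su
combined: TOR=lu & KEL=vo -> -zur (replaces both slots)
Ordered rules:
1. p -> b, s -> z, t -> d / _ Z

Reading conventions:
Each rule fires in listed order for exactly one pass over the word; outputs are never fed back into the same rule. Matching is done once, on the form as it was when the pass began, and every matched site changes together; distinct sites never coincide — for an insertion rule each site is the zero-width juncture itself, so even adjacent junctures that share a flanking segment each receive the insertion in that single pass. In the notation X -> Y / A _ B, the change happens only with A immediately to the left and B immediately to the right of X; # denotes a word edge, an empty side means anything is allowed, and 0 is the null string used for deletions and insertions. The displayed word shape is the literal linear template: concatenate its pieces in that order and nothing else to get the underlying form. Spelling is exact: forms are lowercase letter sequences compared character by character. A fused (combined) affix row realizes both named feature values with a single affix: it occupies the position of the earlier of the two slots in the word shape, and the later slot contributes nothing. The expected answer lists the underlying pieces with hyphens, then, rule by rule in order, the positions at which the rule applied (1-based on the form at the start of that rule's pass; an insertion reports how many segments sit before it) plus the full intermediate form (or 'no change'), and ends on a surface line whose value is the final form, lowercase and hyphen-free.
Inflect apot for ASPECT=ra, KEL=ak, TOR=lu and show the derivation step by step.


underlying: zu-apot-ba-a
1. p -> b, s -> z, t -> d / _ Z: fires at position(s) 6: zuapodbaa
surface: zuapodbaa


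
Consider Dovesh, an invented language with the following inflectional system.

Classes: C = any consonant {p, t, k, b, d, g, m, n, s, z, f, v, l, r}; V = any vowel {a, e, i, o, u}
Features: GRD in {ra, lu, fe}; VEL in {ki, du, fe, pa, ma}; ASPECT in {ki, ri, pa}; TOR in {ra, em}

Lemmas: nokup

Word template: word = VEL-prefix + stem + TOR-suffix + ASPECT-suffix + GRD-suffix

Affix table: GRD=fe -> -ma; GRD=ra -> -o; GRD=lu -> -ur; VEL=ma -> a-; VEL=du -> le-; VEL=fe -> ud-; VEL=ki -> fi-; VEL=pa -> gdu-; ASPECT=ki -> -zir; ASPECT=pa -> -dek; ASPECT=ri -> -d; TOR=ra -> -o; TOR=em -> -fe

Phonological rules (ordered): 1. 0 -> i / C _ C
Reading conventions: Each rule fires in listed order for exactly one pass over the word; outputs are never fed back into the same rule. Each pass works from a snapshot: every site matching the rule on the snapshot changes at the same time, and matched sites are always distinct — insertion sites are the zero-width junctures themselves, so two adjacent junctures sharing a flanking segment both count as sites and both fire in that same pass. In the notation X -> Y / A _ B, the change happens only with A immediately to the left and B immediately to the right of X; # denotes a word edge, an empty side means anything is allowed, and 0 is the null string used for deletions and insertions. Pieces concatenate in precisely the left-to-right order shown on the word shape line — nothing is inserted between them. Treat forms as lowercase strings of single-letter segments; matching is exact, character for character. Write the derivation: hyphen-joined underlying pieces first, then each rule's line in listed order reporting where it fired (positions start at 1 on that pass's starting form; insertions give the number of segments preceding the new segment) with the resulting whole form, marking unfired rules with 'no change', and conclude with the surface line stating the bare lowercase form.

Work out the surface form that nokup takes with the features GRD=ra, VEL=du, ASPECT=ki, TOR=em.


underlying: le-nokup-fe-zir-o
1. 0 -> i / C _ C: inserts after position(s) 7: lenokupifeziro
surface: lenokupifeziro


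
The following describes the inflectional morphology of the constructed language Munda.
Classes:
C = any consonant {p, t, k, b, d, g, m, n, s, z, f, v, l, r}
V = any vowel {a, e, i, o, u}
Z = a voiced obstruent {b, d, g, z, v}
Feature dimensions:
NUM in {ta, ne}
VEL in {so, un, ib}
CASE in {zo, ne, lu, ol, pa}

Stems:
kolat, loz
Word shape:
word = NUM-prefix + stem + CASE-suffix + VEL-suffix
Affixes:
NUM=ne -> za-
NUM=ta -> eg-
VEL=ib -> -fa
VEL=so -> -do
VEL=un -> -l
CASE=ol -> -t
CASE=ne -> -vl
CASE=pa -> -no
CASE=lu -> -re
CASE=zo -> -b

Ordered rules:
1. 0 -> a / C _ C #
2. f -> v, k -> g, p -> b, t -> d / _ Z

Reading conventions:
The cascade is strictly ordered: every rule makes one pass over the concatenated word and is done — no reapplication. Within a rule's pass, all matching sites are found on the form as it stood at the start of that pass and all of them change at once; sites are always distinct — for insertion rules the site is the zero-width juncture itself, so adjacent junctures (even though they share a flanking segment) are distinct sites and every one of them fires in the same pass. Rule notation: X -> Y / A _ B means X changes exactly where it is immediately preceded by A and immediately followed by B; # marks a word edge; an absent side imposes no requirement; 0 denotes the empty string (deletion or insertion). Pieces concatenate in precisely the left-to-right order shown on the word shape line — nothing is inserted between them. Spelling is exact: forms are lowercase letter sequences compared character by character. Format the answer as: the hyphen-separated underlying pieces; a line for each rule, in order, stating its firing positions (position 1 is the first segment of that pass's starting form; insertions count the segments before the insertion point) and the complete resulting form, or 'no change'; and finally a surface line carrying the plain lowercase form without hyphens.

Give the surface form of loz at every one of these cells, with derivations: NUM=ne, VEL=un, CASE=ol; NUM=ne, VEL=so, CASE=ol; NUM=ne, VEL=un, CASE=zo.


cell NUM=ne, VEL=un, CASE=ol:
underlying: za-loz-t-l
1. 0 -> a / C _ C #: inserts after position(s) 6: zaloztal
2. f -> v, k -> g, p -> b, t -> d / _ Z: no change
surface: zaloztal

cell NUM=ne, VEL=so, CASE=ol:
underlying: za-loz-t-do
1. 0 -> a / C _ C #: no change
2. f -> v, k -> g, p -> b, t -> d / _ Z: fires at position(s) 6: zalozddo
surface: zalozddo

cell NUM=ne, VEL=un, CASE=zo:
underlying: za-loz-b-l
1. 0 -> a / C _ C #: inserts after position(s) 6: zalozbal
2. f -> v, k -> g, p -> b, t -> d / _ Z: no change
surface: zalozbal


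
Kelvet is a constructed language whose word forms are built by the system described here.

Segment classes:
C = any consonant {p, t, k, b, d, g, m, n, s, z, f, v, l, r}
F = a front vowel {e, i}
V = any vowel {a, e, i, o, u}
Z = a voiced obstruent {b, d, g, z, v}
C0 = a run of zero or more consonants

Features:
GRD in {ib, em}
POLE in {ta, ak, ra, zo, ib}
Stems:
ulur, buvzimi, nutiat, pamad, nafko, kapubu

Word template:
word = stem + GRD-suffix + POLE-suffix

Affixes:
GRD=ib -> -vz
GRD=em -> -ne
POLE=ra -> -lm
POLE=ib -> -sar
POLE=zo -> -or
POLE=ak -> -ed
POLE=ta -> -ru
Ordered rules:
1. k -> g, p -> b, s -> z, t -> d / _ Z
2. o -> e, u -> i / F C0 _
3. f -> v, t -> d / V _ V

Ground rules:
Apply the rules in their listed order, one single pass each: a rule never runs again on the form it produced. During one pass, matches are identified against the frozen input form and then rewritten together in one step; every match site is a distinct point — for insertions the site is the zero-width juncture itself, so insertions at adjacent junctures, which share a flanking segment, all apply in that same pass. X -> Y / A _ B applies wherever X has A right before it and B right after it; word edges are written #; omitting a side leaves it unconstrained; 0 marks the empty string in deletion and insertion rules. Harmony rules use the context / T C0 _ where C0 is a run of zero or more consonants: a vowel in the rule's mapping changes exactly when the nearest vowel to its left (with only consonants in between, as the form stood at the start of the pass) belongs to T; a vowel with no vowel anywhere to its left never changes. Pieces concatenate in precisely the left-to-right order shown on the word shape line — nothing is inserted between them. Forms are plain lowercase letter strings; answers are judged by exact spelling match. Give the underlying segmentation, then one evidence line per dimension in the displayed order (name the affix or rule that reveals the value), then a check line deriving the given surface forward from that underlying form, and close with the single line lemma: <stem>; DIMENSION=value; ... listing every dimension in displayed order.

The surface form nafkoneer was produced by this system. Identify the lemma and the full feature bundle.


underlying: nafko-ne-or
GRD=em - signalled by the affix -ne
POLE=zo - signalled by the affix -or
check: nafkoneor -> nafkoneor -> nafkoneer -> nafkoneer
lemma: nafko; GRD=em; POLE=zo


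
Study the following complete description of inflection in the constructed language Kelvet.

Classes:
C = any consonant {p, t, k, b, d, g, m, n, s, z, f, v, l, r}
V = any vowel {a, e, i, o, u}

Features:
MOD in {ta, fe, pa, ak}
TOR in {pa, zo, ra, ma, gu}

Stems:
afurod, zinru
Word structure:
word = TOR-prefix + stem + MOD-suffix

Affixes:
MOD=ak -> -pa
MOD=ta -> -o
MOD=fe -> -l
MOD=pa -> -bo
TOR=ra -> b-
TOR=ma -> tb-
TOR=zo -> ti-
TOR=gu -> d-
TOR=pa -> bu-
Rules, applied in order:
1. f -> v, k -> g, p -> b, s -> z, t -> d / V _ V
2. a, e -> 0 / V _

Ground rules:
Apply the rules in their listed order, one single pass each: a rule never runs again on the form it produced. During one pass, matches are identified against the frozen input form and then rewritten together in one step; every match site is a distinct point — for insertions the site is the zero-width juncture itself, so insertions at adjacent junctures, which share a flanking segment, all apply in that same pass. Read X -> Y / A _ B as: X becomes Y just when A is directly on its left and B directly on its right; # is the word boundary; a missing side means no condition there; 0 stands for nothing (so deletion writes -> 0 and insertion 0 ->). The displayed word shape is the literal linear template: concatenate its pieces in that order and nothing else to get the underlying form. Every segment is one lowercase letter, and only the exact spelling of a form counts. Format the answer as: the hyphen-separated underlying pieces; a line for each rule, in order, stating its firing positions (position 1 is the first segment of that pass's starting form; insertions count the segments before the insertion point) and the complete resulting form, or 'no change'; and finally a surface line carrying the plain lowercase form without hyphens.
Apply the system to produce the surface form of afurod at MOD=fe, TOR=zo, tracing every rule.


underlying: ti-afurod-l
1. f -> v, k -> g, p -> b, s -> z, t -> d / V _ V: fires at position(s) 4: tiavurodl
2. a, e -> 0 / V _: fires at position(s) 3: tivurodl
surface: tivurodl


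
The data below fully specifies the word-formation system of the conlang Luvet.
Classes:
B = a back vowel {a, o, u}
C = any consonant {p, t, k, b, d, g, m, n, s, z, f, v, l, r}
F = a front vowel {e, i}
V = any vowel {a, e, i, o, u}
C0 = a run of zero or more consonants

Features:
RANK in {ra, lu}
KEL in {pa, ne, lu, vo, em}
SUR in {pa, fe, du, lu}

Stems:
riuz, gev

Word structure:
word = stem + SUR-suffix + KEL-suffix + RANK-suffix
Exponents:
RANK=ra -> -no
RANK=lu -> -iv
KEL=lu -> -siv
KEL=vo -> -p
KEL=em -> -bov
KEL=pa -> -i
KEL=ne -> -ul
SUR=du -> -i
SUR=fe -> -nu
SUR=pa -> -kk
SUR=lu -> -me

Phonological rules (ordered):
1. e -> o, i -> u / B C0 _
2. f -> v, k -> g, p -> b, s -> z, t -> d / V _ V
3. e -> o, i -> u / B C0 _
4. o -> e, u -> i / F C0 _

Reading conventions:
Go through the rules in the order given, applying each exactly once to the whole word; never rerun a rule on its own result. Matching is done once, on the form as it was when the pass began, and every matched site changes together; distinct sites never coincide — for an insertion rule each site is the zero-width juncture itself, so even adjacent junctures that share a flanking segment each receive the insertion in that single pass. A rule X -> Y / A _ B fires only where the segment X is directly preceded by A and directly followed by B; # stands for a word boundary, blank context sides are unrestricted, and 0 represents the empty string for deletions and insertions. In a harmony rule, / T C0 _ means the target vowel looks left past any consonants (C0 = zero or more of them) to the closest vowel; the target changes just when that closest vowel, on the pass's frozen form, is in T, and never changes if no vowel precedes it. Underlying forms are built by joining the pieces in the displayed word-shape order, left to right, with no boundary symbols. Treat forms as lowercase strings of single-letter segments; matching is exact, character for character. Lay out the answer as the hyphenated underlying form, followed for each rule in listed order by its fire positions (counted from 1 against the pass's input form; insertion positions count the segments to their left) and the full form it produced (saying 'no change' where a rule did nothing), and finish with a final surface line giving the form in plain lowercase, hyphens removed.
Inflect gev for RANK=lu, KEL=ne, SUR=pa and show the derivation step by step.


underlying: gev-kk-ul-iv
1. e -> o, i -> u / B C0 _: fires at position(s) 8: gevkkuluv
2. f -> v, k -> g, p -> b, s -> z, t -> d / V _ V: no change
3. e -> o, i -> u / B C0 _: no change
4. o -> e, u -> i / F C0 _: fires at position(s) 6: gevkkiluv
surface: gevkkiluv


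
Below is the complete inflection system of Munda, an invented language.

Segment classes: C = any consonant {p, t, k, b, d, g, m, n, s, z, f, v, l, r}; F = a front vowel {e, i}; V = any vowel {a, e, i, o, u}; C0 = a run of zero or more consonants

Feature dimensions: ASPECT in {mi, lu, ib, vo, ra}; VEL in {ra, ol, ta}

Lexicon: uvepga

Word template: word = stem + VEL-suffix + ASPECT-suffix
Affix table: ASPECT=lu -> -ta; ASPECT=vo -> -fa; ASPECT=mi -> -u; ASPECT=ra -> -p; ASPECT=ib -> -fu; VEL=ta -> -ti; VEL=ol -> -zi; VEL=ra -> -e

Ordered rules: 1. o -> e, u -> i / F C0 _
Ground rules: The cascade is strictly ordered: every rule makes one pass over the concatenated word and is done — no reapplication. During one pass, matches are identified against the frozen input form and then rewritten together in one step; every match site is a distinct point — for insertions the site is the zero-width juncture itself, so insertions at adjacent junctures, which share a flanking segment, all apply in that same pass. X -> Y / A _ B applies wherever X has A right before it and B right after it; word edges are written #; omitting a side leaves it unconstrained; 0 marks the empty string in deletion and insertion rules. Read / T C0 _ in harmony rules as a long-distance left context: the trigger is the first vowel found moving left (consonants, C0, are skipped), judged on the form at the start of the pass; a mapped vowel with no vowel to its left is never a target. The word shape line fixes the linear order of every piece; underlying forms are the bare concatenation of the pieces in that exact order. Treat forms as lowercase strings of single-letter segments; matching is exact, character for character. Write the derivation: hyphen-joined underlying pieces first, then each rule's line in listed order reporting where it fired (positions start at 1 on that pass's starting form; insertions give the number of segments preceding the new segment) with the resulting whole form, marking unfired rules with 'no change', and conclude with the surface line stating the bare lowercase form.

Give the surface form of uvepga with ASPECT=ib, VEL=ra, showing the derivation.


underlying: uvepga-e-fu
1. o -> e, u -> i / F C0 _: fires at position(s) 9: uvepgaefi
surface: uvepgaefi


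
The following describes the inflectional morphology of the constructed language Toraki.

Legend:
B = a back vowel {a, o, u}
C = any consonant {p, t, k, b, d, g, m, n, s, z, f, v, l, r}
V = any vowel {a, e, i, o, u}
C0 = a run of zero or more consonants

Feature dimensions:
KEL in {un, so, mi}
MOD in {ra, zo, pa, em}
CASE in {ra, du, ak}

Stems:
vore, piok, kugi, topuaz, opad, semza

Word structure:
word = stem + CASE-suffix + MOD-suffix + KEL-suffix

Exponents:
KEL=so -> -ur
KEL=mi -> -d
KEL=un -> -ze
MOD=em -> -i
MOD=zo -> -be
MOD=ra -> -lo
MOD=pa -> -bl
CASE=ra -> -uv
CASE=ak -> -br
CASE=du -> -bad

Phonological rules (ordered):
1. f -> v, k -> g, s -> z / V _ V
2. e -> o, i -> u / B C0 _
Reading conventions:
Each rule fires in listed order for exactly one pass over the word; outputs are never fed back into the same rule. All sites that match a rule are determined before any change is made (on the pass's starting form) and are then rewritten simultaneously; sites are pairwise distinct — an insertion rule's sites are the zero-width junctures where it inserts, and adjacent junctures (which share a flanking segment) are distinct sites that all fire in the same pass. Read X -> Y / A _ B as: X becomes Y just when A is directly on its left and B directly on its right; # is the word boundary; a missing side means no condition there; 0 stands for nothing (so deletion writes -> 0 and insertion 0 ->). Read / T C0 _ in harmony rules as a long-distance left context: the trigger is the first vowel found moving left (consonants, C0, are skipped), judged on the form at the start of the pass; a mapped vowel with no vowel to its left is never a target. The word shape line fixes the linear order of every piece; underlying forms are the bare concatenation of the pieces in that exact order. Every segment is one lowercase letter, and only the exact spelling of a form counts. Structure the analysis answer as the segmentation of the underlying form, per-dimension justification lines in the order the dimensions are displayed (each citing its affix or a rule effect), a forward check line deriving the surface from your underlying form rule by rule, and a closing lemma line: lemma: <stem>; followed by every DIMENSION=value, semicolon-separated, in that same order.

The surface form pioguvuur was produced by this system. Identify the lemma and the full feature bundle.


underlying: piok-uv-i-ur
KEL=so - signalled by the affix -ur
MOD=em - signalled by the affix -i
CASE=ra - signalled by the affix -uv
check: piokuviur -> pioguviur -> pioguvuur
lemma: piok; KEL=so; MOD=em; CASE=ra


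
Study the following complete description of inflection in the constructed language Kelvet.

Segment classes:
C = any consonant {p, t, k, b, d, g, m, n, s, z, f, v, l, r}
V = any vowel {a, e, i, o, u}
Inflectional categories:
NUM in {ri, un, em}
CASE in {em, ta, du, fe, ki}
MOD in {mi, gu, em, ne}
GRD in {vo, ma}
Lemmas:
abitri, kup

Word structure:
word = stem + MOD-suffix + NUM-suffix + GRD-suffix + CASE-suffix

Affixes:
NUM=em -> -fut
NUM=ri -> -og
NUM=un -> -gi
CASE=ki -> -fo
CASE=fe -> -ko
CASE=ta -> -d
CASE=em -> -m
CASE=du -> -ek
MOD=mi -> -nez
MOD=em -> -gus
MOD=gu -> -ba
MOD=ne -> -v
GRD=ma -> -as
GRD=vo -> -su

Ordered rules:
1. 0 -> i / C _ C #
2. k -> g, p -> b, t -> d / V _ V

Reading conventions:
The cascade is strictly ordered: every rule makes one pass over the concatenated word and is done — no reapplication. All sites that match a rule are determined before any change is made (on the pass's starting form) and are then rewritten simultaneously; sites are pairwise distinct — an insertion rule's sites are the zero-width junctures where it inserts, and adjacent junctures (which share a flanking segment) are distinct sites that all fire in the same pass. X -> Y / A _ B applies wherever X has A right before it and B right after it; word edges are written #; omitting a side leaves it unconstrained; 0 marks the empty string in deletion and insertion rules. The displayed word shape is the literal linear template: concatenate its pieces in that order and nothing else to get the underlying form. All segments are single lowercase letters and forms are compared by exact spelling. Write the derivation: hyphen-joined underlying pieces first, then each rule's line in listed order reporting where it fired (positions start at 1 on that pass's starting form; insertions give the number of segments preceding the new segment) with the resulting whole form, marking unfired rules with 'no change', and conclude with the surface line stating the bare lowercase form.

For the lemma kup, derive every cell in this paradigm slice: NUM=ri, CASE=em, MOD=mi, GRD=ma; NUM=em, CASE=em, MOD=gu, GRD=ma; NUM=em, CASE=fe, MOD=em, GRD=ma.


cell NUM=ri, CASE=em, MOD=mi, GRD=ma:
underlying: kup-nez-og-as-m
1. 0 -> i / C _ C #: inserts after position(s) 10: kupnezogasim
2. k -> g, p -> b, t -> d / V _ V: no change
surface: kupnezogasim

cell NUM=em, CASE=em, MOD=gu, GRD=ma:
underlying: kup-ba-fut-as-m
1. 0 -> i / C _ C #: inserts after position(s) 10: kupbafutasim
2. k -> g, p -> b, t -> d / V _ V: fires at position(s) 8: kupbafudasim
surface: kupbafudasim

cell NUM=em, CASE=fe, MOD=em, GRD=ma:
underlying: kup-gus-fut-as-ko
1. 0 -> i / C _ C #: no change
2. k -> g, p -> b, t -> d / V _ V: fires at position(s) 9: kupgusfudasko
surface: kupgusfudasko


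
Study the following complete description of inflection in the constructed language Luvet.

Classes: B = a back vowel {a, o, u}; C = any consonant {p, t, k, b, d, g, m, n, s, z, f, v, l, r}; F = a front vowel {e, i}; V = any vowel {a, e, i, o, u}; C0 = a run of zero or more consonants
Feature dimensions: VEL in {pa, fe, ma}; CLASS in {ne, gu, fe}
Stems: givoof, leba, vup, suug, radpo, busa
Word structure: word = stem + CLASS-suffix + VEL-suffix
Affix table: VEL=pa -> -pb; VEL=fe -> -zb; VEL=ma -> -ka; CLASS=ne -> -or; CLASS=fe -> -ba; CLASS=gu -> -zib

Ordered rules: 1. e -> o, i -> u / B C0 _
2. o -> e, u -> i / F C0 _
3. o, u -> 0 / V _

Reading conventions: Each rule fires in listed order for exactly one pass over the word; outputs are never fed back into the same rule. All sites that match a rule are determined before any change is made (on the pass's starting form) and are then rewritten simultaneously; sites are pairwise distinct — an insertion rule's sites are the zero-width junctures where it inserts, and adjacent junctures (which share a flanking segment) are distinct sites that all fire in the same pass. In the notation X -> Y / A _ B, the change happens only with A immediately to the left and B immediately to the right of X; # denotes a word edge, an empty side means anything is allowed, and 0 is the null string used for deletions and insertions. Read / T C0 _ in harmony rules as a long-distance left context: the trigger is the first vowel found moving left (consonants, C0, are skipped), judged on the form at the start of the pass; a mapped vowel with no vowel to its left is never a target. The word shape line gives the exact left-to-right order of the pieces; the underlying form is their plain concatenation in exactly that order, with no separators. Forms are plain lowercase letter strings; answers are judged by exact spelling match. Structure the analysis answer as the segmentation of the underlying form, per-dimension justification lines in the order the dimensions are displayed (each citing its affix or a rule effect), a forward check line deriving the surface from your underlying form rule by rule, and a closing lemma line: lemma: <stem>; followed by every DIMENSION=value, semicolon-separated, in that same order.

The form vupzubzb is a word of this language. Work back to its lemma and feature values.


underlying: vup-zib-zb
VEL=fe - signalled by the affix -zb
CLASS=gu - signalled by the affix -zib
check: vupzibzb -> vupzubzb -> vupzubzb -> vupzubzb
lemma: vup; VEL=fe; CLASS=gu


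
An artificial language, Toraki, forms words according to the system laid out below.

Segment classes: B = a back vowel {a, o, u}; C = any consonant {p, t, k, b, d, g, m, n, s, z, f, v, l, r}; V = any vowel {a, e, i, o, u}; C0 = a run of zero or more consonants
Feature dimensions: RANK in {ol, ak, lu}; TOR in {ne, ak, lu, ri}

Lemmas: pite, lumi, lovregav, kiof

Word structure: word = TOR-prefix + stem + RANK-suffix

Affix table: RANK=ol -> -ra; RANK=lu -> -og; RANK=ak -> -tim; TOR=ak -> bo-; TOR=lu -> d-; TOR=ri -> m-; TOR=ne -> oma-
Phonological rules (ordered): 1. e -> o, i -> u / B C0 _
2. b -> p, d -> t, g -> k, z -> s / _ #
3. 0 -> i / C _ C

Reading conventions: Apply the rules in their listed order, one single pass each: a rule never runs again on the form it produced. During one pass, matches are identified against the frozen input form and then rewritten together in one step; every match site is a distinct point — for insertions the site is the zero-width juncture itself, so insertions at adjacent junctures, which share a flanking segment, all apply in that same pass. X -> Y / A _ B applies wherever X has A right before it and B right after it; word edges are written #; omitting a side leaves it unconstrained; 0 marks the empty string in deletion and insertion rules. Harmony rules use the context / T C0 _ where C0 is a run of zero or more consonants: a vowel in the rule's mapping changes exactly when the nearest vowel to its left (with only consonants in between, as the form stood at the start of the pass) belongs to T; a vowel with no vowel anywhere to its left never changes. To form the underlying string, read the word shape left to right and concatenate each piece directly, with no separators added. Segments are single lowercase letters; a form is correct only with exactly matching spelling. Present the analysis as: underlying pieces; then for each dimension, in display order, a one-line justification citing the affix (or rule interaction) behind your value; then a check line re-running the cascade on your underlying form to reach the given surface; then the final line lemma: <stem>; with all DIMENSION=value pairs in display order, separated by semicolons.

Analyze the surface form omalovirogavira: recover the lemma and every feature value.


underlying: oma-lovregav-ra
RANK=ol - signalled by the affix -ra
TOR=ne - signalled by the affix oma-
check: omalovregavra -> omalovrogavra -> omalovrogavra -> omalovirogavira
lemma: lovregav; RANK=ol; TOR=ne


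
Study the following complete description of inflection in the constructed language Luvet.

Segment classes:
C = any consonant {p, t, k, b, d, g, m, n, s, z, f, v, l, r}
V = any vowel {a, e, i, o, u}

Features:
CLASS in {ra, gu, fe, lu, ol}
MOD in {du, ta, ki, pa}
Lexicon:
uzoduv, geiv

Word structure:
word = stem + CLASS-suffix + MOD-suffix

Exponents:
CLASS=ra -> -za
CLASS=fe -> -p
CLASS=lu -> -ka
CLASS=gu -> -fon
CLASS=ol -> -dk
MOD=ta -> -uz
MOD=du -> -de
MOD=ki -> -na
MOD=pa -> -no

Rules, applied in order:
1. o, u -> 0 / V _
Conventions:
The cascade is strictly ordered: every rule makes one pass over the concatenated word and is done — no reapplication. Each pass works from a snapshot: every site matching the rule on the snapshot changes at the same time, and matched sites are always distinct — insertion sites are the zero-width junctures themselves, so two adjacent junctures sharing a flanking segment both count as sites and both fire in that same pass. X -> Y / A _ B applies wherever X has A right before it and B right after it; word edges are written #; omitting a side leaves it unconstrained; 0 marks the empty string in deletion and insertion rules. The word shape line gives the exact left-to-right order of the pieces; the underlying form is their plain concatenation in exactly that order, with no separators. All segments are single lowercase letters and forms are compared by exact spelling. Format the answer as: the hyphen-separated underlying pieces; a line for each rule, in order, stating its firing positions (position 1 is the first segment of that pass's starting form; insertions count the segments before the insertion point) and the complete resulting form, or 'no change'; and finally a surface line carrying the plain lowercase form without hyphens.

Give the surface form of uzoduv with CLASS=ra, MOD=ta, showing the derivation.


underlying: uzoduv-za-uz
1. o, u -> 0 / V _: fires at position(s) 9: uzoduvzaz
surface: uzoduvzaz


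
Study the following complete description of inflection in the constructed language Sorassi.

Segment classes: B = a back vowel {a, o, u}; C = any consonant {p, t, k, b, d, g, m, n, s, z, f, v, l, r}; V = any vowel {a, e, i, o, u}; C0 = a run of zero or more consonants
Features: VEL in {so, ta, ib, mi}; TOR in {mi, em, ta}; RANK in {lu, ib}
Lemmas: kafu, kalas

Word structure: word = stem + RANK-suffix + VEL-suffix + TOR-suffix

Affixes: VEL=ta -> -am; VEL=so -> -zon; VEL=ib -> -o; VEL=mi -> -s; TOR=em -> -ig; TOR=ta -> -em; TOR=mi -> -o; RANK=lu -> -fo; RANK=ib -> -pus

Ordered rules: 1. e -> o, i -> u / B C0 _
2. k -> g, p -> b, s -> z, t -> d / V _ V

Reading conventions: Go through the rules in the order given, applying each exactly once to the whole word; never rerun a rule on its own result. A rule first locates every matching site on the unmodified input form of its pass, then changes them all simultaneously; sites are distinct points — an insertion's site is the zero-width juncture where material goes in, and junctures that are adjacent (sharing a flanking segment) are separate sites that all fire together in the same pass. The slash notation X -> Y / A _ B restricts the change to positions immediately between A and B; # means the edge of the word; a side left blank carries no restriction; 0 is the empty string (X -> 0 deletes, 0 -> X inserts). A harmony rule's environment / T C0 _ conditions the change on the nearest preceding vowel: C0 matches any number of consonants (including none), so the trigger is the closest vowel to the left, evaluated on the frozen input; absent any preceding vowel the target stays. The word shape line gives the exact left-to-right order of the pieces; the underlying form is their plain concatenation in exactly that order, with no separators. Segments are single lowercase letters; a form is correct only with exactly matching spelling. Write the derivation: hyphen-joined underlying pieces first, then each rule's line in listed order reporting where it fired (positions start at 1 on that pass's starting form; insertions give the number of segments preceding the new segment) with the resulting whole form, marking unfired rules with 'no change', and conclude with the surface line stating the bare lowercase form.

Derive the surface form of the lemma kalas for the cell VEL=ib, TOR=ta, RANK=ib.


underlying: kalas-pus-o-em
1. e -> o, i -> u / B C0 _: fires at position(s) 10: kalaspusoom
2. k -> g, p -> b, s -> z, t -> d / V _ V: fires at position(s) 8: kalaspuzoom
surface: kalaspuzoom


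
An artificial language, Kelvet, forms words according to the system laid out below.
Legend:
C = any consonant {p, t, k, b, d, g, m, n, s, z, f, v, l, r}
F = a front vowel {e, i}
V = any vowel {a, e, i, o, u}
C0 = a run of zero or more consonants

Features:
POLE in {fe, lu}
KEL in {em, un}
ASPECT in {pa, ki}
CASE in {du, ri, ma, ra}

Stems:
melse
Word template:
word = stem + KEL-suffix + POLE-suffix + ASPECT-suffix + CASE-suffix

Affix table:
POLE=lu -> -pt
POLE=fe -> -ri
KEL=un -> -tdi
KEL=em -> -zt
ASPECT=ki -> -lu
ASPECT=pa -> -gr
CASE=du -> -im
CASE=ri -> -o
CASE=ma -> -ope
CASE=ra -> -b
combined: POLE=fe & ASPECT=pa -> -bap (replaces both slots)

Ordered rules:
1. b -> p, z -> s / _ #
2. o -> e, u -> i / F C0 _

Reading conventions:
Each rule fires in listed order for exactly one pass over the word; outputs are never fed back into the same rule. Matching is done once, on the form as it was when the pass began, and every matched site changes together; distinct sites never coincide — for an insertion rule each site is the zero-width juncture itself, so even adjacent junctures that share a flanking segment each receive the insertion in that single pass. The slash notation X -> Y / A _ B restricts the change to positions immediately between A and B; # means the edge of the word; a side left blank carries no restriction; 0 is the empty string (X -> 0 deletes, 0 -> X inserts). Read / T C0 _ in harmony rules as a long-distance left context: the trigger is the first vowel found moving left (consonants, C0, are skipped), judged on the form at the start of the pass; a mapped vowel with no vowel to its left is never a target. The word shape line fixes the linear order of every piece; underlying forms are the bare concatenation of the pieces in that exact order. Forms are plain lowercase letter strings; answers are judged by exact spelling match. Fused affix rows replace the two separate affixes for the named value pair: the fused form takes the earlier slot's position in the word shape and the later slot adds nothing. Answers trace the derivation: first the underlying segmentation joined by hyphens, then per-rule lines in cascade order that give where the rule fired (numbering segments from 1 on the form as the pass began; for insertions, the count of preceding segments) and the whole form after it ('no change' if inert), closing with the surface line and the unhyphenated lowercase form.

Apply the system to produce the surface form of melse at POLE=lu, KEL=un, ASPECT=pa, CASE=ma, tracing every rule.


underlying: melse-tdi-pt-gr-ope
1. b -> p, z -> s / _ #: no change
2. o -> e, u -> i / F C0 _: fires at position(s) 13: melsetdiptgrepe
surface: melsetdiptgrepe


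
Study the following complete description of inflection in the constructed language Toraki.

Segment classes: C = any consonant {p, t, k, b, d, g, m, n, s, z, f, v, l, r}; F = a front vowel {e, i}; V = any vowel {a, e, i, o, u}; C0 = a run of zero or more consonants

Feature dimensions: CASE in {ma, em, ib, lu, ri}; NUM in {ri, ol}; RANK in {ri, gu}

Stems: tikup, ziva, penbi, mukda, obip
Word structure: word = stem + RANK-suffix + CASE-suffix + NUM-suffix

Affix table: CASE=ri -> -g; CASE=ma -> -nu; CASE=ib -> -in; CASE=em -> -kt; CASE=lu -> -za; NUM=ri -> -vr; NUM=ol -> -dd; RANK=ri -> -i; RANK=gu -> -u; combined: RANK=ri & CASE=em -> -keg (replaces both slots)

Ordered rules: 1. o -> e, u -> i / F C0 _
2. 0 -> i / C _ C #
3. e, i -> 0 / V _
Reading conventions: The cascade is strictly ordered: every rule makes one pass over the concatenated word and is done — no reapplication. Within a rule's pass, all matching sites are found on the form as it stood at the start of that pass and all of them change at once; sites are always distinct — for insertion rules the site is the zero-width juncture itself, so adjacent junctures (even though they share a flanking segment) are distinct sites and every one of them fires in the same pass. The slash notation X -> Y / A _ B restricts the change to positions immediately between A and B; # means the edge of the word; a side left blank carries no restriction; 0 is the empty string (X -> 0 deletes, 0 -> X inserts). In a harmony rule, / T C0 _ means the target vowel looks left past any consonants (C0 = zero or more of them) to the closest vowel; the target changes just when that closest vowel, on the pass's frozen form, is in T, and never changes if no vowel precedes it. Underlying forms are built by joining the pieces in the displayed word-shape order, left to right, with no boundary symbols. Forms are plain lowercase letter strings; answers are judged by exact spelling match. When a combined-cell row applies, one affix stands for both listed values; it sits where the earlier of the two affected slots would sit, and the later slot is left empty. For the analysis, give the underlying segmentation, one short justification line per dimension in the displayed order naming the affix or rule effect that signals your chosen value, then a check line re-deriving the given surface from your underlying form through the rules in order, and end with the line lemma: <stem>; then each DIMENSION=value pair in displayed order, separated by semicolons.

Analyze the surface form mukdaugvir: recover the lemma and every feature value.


underlying: mukda-u-g-vr
CASE=ri - signalled by the affix -g
NUM=ri - signalled by the affix -vr
RANK=gu - signalled by the affix -u
check: mukdaugvr -> mukdaugvr -> mukdaugvir -> mukdaugvir
lemma: mukda; CASE=ri; NUM=ri; RANK=gu


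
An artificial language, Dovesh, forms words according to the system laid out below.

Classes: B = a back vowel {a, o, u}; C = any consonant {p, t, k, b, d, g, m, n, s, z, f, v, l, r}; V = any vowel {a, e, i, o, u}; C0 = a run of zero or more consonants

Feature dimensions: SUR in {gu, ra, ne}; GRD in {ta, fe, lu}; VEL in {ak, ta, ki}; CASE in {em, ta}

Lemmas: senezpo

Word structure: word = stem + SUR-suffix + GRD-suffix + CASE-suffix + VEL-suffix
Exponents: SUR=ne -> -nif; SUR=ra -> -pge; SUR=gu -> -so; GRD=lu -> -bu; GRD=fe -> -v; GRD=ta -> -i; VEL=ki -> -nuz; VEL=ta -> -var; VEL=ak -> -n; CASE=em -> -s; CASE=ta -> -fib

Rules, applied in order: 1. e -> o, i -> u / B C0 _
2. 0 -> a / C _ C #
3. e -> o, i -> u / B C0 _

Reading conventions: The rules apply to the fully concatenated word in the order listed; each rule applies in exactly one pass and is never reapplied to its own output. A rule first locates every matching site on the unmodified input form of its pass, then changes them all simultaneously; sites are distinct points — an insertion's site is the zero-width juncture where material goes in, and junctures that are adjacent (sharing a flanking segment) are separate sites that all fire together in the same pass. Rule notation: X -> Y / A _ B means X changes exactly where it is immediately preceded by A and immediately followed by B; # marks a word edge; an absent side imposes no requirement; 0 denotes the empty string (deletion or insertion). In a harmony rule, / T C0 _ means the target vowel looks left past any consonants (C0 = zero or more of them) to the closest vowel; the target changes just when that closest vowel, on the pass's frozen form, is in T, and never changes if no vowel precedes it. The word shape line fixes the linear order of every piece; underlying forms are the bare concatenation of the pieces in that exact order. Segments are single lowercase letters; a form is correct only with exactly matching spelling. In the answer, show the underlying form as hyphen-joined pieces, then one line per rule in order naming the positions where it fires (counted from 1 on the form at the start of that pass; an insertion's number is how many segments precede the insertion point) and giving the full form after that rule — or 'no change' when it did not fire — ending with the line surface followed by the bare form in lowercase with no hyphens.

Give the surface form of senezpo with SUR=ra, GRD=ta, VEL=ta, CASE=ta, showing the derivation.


underlying: senezpo-pge-i-fib-var
1. e -> o, i -> u / B C0 _: fires at position(s) 10: senezpopgoifibvar
2. 0 -> a / C _ C #: no change
3. e -> o, i -> u / B C0 _: fires at position(s) 11: senezpopgoufibvar
surface: senezpopgoufibvar
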